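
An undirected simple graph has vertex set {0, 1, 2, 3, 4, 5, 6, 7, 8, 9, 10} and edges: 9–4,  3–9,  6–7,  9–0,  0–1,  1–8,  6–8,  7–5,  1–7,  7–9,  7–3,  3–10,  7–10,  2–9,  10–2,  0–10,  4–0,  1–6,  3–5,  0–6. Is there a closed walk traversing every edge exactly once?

No

Degrees: 0:5, 1:4, 2:2, 3:4, 4:2, 5:2, 6:4, 7:6, 8:2, 9:5, 10:4
Vertices with odd degree: 0, 9. An Eulerian circuit requires all degrees even.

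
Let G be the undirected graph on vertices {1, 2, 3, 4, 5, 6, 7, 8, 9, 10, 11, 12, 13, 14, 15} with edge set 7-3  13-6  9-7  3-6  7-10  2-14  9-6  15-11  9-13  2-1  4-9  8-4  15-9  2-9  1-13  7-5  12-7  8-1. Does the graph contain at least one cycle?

|V| = 15, |E| = 18, number of components = 1.
Since 18 > 15 - 1, a cycle must exist; for instance 9-7-3-6-13-9.

Yes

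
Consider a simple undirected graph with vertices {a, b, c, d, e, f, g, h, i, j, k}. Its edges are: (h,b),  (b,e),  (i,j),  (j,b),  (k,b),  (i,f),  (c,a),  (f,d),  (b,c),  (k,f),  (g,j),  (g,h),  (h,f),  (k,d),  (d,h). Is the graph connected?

Yes

Starting from a and exploring outward reaches every vertex (a, c, b, j, e, k, h, i, g, f, d); the graph is connected.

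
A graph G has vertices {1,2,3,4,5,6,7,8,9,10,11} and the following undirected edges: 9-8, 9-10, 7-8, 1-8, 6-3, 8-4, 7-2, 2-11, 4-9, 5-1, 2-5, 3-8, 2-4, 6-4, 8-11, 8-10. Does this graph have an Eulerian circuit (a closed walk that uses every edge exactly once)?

No

Degrees: 1:2, 2:4, 3:2, 4:4, 5:2, 6:2, 7:2, 8:7, 9:3, 10:2, 11:2
Vertices with odd degree: 8, 9. An Eulerian circuit requires all degrees even.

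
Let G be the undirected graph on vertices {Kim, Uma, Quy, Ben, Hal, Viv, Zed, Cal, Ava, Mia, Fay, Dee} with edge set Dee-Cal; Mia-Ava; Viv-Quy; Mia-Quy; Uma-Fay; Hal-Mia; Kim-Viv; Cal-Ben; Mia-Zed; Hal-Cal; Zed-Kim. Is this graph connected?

Component: {Uma, Fay}
Component: {Kim, Quy, Ben, Hal, Viv, Zed, Cal, Ava, Mia, Dee}
There are 2 separate components, so the graph is not connected.

No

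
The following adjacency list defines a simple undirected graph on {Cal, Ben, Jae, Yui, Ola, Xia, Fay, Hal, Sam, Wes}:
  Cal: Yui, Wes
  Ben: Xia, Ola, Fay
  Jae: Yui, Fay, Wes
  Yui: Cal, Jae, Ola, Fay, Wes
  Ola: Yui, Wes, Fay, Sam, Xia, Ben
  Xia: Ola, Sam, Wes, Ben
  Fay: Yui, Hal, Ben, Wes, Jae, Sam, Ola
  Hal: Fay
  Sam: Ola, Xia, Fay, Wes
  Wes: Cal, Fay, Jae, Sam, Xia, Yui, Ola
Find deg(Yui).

Neighbors of Yui: Cal, Jae, Ola, Fay, Wes.

5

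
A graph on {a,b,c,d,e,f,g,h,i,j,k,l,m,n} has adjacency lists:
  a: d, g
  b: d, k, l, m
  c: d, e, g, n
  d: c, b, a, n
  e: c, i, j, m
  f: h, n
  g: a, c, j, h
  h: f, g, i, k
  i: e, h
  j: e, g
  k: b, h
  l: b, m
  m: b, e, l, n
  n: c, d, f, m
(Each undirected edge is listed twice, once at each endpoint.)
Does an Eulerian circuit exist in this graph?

Yes

Degrees: a:2, b:4, c:4, d:4, e:4, f:2, g:4, h:4, i:2, j:2, k:2, l:2, m:4, n:4
All degrees are even and the non-isolated vertices are connected — an Eulerian circuit exists.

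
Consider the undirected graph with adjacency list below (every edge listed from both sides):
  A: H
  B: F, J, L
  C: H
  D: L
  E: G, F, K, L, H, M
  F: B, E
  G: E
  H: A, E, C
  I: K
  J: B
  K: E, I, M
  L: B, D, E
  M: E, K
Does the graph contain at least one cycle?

Yes

|V| = 13, |E| = 14, number of components = 1.
Since 14 > 13 - 1, a cycle must exist; for instance E-L-B-F-E.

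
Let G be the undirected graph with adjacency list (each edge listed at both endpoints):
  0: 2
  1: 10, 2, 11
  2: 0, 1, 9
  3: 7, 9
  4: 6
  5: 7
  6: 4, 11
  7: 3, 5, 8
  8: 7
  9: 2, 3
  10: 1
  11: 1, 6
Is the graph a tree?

The graph has 12 vertices and 11 edges.
Connected and |E| = |V| - 1, which characterizes a tree.

Yes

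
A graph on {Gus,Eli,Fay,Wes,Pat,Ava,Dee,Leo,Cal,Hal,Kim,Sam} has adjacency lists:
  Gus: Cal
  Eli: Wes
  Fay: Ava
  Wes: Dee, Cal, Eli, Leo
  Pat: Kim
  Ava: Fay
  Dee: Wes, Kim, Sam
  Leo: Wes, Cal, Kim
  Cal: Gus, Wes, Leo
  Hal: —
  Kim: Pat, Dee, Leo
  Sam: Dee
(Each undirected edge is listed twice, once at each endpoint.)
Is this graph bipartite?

Leo-Cal-Wes-Leo is an odd cycle (length 3), and a bipartite graph can contain only even cycles.

No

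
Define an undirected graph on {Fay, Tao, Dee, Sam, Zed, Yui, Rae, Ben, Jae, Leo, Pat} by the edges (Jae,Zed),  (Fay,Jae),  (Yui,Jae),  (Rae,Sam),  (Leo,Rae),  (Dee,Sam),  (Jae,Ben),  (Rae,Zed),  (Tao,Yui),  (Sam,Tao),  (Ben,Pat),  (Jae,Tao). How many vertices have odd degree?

Degrees: Fay:1, Tao:3, Dee:1, Sam:3, Zed:2, Yui:2, Rae:3, Ben:2, Jae:5, Leo:1, Pat:1
Odd-degree vertices: Fay, Tao, Dee, Sam, Rae, Jae, Leo, Pat.

8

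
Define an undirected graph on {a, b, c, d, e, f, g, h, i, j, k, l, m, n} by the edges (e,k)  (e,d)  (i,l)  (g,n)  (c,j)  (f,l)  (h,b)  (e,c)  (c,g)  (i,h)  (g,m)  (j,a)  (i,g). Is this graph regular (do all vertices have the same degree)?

Degrees: a:1, b:1, c:3, d:1, e:3, f:1, g:4, h:2, i:3, j:2, k:1, l:2, m:1, n:1
Vertex a has degree 1 while g has degree 4, so the graph is not regular.

No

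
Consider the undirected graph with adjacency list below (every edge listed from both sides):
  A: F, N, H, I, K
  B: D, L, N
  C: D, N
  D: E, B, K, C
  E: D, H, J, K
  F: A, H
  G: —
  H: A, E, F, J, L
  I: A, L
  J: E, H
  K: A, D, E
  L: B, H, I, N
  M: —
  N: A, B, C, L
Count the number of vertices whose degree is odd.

4

Degrees: A:5, B:3, C:2, D:4, E:4, F:2, G:0, H:5, I:2, J:2, K:3, L:4, M:0, N:4
Odd-degree vertices: A, B, H, K.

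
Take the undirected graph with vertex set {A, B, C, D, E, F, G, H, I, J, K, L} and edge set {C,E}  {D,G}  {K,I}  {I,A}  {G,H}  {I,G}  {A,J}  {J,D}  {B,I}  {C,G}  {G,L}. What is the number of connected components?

Component: {F}
Component: {A, B, C, D, E, G, H, I, J, K, L}

2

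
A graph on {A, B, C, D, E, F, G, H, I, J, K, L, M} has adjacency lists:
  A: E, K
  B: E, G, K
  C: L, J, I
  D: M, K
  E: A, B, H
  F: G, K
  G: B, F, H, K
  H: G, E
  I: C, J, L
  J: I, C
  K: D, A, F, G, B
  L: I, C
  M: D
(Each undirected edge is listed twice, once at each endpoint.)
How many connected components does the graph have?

2

Component: {C, I, J, L}
Component: {A, B, D, E, F, G, H, K, M}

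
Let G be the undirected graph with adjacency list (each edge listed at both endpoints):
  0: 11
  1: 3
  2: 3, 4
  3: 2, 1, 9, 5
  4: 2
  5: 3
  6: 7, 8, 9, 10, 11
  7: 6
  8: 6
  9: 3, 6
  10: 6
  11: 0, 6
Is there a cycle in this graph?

No

The graph has 12 vertices, 11 edges, and 1 connected component.
A forest on 12 vertices with 1 component has exactly 11 edges, which matches — so no cycle.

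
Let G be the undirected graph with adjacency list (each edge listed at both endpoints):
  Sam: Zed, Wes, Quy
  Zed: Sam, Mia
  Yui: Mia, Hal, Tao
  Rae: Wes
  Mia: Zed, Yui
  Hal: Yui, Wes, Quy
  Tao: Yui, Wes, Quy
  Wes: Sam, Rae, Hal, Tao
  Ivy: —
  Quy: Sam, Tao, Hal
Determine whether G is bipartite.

Yes

Color {Zed, Yui, Wes, Ivy, Quy} black and {Sam, Rae, Mia, Hal, Tao} white. No edge joins two same-colored vertices, so the graph is bipartite.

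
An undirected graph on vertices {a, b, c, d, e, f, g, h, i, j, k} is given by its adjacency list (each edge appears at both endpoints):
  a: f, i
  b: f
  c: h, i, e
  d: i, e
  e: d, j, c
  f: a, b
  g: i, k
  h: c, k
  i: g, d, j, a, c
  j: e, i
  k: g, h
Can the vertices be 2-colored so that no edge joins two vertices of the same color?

No

h-c-i-g-k-h is an odd cycle (length 5), and a bipartite graph can contain only even cycles.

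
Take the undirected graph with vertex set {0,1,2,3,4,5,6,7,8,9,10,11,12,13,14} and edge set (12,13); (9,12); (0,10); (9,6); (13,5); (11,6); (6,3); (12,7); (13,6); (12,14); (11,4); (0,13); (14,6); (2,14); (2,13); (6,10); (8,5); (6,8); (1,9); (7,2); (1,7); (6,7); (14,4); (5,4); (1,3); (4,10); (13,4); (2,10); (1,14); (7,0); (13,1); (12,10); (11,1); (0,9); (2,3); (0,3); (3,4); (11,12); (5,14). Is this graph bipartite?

No

5-4-14-5 is an odd cycle (length 3), and a bipartite graph can contain only even cycles.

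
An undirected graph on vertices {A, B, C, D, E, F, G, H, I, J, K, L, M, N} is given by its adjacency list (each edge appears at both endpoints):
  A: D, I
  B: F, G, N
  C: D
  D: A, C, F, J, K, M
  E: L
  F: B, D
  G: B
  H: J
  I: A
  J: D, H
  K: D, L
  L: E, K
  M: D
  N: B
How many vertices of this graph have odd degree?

Degrees: A:2, B:3, C:1, D:6, E:1, F:2, G:1, H:1, I:1, J:2, K:2, L:2, M:1, N:1
Odd-degree vertices: B, C, E, G, H, I, M, N.

8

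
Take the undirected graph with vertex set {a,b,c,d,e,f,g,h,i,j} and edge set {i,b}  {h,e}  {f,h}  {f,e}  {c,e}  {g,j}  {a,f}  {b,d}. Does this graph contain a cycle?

Yes

|V| = 10, |E| = 8, number of components = 3.
One cycle is f-h-e-f.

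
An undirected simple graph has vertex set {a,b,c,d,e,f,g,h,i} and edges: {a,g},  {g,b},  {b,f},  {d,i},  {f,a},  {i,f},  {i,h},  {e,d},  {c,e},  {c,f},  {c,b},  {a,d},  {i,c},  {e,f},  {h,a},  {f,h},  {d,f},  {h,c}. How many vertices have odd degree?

4

Degrees: a:4, b:3, c:5, d:4, e:3, f:7, g:2, h:4, i:4
Odd-degree vertices: b, c, e, f.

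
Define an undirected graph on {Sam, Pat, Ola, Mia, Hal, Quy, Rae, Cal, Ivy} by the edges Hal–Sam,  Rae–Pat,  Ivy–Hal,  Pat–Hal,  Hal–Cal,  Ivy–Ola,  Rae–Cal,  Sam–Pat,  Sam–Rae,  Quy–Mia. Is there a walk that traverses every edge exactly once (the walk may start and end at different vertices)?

Degrees: Sam:3, Pat:3, Ola:1, Mia:1, Hal:4, Quy:1, Rae:3, Cal:2, Ivy:2
Odd-degree vertices: Sam, Pat, Ola, Mia, Quy, Rae (6 total).
An Eulerian trail requires 0 or 2 odd-degree vertices; here there are 6.

No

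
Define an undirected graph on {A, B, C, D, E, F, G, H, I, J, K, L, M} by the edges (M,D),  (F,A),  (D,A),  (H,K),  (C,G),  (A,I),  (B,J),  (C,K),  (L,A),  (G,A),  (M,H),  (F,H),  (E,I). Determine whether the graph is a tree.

The graph has 13 vertices and 13 edges.
It splits into 2 components, so it cannot be a tree.

No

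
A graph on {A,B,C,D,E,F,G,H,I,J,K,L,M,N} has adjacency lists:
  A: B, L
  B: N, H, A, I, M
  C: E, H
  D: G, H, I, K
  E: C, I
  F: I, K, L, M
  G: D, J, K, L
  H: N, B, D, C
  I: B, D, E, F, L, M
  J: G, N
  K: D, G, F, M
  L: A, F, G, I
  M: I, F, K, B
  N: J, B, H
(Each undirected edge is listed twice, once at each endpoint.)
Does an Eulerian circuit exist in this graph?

No

Degrees: A:2, B:5, C:2, D:4, E:2, F:4, G:4, H:4, I:6, J:2, K:4, L:4, M:4, N:3
Vertices with odd degree: B, N. An Eulerian circuit requires all degrees even.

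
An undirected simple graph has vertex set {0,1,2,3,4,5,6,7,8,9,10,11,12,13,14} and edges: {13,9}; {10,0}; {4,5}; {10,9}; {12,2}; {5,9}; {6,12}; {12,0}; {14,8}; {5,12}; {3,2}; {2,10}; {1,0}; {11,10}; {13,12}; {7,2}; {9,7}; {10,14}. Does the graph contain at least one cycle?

The graph has 15 vertices, 18 edges, and 1 connected component.
Since 18 > 15 - 1, a cycle must exist; for instance 12-5-9-13-12.

Yes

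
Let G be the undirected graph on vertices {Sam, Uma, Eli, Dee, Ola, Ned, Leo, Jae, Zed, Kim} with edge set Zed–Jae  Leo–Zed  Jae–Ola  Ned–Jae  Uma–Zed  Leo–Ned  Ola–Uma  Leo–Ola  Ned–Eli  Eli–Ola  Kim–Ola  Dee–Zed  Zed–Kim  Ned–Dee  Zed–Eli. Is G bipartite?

Partition the vertices as {Sam, Ola, Ned, Zed} vs {Uma, Eli, Dee, Leo, Jae, Kim}. Each listed edge has one endpoint in each part, so the graph is bipartite.

Yes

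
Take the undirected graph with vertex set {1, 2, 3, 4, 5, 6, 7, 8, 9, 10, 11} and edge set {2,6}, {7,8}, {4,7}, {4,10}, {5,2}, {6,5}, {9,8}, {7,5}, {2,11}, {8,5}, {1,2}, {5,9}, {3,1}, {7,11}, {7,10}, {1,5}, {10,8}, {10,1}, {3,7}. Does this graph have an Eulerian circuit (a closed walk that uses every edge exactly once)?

Degrees: 1:4, 2:4, 3:2, 4:2, 5:6, 6:2, 7:6, 8:4, 9:2, 10:4, 11:2
All degrees are even and the non-isolated vertices are connected — an Eulerian circuit exists.

Yes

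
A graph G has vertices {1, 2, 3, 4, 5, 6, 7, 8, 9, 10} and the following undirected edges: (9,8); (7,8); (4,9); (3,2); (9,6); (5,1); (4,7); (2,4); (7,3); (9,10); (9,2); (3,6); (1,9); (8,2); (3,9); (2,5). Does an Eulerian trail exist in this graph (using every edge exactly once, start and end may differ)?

Degrees: 1:2, 2:5, 3:4, 4:3, 5:2, 6:2, 7:3, 8:3, 9:7, 10:1
Odd-degree vertices: 2, 4, 7, 8, 9, 10 (6 total).
With 6 odd-degree vertices (more than two), no single trail can use every edge.

No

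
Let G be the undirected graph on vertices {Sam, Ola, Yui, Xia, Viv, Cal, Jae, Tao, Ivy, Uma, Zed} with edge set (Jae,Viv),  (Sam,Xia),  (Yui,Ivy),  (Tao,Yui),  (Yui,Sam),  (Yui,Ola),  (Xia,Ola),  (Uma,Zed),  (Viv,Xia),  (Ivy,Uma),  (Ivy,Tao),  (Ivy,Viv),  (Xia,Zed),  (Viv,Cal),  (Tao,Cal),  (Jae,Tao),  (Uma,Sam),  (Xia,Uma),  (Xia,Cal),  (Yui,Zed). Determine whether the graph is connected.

Yes

Starting from Sam and exploring outward reaches every vertex (Sam, Uma, Xia, Yui, Ivy, Zed, Ola, Viv, Cal, Tao, Jae); the graph is connected.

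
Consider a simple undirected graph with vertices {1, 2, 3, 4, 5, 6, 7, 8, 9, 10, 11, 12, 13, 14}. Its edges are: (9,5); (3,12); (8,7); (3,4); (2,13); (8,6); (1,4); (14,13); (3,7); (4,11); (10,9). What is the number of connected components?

Component: {2, 13, 14}
Component: {5, 9, 10}
Component: {1, 3, 4, 6, 7, 8, 11, 12}

3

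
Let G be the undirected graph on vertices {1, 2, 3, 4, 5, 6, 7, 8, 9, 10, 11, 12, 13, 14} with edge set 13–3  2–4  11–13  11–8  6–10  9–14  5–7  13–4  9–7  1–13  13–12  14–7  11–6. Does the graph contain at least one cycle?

|V| = 14, |E| = 13, number of components = 2.
Since 13 > 14 - 2, a cycle must exist; for instance 7-9-14-7.

Yes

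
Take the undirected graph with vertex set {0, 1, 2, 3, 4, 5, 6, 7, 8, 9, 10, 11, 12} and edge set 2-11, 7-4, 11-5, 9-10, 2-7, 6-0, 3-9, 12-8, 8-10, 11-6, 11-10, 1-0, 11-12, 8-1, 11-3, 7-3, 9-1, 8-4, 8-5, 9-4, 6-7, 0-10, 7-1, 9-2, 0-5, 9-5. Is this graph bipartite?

Yes

A valid 2-coloring puts {1, 2, 3, 4, 5, 6, 10, 12} on one side and {0, 7, 8, 9, 11} on the other; every edge crosses between the two sides.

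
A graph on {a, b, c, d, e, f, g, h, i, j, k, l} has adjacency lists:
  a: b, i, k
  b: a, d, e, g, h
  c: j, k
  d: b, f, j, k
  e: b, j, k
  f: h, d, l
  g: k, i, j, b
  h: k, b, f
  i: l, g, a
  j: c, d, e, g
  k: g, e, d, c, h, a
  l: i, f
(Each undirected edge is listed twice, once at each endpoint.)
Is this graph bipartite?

A valid 2-coloring puts {b, f, i, j, k} on one side and {a, c, d, e, g, h, l} on the other; every edge crosses between the two sides.

Yes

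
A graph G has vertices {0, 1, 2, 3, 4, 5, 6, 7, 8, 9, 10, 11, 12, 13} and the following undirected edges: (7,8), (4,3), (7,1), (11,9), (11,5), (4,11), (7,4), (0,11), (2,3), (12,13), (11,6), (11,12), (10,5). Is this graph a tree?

|V| = 14, |E| = 13.
Connected and |E| = |V| - 1, which characterizes a tree.

Yes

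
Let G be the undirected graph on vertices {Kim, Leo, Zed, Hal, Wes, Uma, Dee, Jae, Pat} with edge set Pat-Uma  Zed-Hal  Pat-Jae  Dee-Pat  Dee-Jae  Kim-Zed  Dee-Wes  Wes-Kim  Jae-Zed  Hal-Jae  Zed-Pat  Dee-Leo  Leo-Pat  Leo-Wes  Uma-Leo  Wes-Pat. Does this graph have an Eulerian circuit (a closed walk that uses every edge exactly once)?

Degrees: Kim:2, Leo:4, Zed:4, Hal:2, Wes:4, Uma:2, Dee:4, Jae:4, Pat:6
All degrees are even and the non-isolated vertices are connected — an Eulerian circuit exists.

Yes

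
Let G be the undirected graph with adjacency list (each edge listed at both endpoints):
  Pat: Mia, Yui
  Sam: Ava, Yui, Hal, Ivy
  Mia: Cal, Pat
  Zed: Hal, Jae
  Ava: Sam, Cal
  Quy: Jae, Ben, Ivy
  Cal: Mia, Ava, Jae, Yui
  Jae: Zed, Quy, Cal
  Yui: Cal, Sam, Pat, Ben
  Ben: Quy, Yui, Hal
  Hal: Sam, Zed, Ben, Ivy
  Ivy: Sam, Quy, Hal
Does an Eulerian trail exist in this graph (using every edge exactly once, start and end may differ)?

No

Degrees: Pat:2, Sam:4, Mia:2, Zed:2, Ava:2, Quy:3, Cal:4, Jae:3, Yui:4, Ben:3, Hal:4, Ivy:3
Odd-degree vertices: Quy, Jae, Ben, Ivy (4 total).
An Eulerian trail requires 0 or 2 odd-degree vertices; here there are 4.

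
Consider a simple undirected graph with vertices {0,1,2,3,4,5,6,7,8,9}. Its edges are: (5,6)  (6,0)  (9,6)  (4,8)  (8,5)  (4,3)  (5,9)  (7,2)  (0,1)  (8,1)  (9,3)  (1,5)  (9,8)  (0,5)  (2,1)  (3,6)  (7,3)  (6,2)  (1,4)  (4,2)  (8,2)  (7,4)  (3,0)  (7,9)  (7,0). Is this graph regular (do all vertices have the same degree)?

Yes

Degrees: 0:5, 1:5, 2:5, 3:5, 4:5, 5:5, 6:5, 7:5, 8:5, 9:5
All degrees equal 5; the graph is regular.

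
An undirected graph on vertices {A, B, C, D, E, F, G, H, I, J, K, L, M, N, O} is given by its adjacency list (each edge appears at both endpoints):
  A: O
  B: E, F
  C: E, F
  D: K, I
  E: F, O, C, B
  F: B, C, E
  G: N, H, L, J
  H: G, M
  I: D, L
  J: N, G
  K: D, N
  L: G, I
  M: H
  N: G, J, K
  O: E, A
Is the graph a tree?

The graph has 15 vertices and 17 edges.
It splits into 2 components, so it cannot be a tree.

No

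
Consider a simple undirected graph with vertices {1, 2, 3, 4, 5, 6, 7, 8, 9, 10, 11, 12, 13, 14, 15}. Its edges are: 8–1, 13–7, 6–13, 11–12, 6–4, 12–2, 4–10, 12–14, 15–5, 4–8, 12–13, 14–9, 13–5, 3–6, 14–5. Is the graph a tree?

|V| = 15, |E| = 15.
Connected but with 15 > 14 edges, so it has a cycle and is not a tree.

No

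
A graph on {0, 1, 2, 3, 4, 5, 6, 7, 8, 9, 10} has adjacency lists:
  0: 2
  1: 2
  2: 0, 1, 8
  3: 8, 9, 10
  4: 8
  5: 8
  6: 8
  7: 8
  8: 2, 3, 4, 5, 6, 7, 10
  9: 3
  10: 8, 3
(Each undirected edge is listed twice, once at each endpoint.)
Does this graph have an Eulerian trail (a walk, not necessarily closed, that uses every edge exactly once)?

No

Degrees: 0:1, 1:1, 2:3, 3:3, 4:1, 5:1, 6:1, 7:1, 8:7, 9:1, 10:2
Odd-degree vertices: 0, 1, 2, 3, 4, 5, 6, 7, 8, 9 (10 total).
With 10 odd-degree vertices (more than two), no single trail can use every edge.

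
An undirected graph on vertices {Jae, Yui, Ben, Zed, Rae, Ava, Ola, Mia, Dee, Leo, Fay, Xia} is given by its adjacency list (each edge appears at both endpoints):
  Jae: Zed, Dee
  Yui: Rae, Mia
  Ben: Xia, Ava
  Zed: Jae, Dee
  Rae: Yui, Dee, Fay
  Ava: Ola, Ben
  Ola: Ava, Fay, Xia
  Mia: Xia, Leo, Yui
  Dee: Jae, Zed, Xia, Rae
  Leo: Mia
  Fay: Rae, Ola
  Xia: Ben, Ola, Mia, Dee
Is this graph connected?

A breadth-first search from Jae visits Jae, Zed, Dee, Rae, Xia, Yui, Fay, Mia, Ben, Ola, Leo, Ava — all 12 vertices — so the graph is connected.

Yes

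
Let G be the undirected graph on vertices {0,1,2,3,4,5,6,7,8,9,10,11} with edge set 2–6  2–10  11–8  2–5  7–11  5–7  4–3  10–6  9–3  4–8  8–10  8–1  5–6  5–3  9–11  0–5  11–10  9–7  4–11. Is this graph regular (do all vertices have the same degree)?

Degrees: 0:1, 1:1, 2:3, 3:3, 4:3, 5:5, 6:3, 7:3, 8:4, 9:3, 10:4, 11:5
Degrees are not all equal (e.g. deg(0)=1 but deg(5)=5); not regular.

No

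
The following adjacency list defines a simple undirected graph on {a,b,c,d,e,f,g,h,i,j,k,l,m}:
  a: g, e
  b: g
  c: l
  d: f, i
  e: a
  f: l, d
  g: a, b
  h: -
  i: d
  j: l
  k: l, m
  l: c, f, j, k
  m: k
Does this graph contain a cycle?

|V| = 13, |E| = 10, number of components = 3.
Since 10 = 13 - 3, the graph is a forest and contains no cycle.

No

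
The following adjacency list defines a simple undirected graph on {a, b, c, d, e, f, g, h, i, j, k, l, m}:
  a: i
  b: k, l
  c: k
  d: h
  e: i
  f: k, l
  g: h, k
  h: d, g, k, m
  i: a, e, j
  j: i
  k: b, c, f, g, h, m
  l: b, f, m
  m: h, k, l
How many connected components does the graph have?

Component: {a, e, i, j}
Component: {b, c, d, f, g, h, k, l, m}

2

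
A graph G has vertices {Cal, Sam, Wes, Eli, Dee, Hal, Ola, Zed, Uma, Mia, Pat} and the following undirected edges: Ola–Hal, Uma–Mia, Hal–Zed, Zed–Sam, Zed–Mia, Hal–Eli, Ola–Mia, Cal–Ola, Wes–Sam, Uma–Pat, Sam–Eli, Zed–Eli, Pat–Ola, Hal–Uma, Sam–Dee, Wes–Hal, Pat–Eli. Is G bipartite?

Eli-Sam-Zed-Eli is an odd cycle (length 3), and a bipartite graph can contain only even cycles.

No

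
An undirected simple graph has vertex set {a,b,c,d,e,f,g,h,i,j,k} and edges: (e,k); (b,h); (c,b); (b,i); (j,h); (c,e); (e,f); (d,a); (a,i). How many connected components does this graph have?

2

Component: {g}
Component: {a, b, c, d, e, f, h, i, j, k}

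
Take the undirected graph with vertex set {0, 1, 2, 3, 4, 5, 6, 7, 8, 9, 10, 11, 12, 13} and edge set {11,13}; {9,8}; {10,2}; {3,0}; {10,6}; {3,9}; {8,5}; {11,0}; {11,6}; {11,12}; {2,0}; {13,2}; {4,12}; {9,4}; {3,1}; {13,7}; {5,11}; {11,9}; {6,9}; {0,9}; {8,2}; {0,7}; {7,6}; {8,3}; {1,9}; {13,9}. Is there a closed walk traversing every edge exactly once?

Degrees: 0:5, 1:2, 2:4, 3:4, 4:2, 5:2, 6:4, 7:3, 8:4, 9:8, 10:2, 11:6, 12:2, 13:4
Vertices with odd degree: 0, 7. An Eulerian circuit requires all degrees even.

No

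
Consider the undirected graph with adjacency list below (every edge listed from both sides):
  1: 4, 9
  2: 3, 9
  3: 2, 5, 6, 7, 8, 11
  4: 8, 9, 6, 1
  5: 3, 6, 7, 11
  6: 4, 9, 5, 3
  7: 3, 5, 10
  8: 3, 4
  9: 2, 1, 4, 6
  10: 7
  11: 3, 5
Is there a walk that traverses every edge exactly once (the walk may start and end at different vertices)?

Yes

Degrees: 1:2, 2:2, 3:6, 4:4, 5:4, 6:4, 7:3, 8:2, 9:4, 10:1, 11:2
Odd-degree vertices: 7, 10 (2 total).
The non-isolated vertices are connected and exactly 2 have odd degree, so an Eulerian trail exists (from 7 to 10).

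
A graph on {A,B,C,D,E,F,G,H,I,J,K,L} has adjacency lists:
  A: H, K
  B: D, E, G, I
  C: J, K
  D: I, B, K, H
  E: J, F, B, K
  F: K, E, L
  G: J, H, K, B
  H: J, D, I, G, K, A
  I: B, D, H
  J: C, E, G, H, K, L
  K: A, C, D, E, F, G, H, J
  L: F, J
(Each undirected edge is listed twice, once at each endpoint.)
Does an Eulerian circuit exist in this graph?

Degrees: A:2, B:4, C:2, D:4, E:4, F:3, G:4, H:6, I:3, J:6, K:8, L:2
F, I have odd degree; an Eulerian circuit needs every degree to be even, so none exists.

No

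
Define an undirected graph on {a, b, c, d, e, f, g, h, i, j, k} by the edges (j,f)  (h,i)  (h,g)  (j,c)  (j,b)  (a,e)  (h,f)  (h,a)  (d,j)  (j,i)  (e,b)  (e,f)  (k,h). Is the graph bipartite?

Yes

Color {e, h, j} black and {a, b, c, d, f, g, i, k} white. No edge joins two same-colored vertices, so the graph is bipartite.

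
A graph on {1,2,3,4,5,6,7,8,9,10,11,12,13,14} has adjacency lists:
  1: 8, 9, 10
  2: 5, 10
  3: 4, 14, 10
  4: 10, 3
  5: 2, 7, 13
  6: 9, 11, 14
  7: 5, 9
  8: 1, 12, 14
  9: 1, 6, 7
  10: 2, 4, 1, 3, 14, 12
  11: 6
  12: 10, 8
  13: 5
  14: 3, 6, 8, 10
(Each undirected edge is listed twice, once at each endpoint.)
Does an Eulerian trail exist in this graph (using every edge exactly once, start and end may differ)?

Degrees: 1:3, 2:2, 3:3, 4:2, 5:3, 6:3, 7:2, 8:3, 9:3, 10:6, 11:1, 12:2, 13:1, 14:4
Odd-degree vertices: 1, 3, 5, 6, 8, 9, 11, 13 (8 total).
With 8 odd-degree vertices (more than two), no single trail can use every edge.

No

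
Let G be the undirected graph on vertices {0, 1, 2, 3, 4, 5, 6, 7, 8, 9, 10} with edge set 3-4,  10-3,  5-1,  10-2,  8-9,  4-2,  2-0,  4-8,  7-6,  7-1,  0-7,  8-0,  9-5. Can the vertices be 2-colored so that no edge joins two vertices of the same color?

Partition the vertices as {2, 3, 5, 7, 8} vs {0, 1, 4, 6, 9, 10}. Each listed edge has one endpoint in each part, so the graph is bipartite.

Yes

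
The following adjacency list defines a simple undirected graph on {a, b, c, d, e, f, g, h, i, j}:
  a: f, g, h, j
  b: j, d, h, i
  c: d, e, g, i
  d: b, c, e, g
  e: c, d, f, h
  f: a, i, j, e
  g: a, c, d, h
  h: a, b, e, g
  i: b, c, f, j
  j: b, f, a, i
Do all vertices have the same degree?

Yes

Degrees: a:4, b:4, c:4, d:4, e:4, f:4, g:4, h:4, i:4, j:4
Every vertex has degree 4, so the graph is 4-regular.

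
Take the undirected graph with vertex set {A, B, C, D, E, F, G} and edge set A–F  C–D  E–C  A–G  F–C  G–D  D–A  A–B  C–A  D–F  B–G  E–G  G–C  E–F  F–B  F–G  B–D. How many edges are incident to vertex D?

Neighbors of D: A, B, C, F, G.

5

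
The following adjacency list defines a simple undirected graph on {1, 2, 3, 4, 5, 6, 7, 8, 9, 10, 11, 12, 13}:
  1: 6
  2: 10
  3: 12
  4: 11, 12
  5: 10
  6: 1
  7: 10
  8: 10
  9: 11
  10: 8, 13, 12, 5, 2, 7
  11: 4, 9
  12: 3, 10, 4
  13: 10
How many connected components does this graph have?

2

Component: {1, 6}
Component: {2, 3, 4, 5, 7, 8, 9, 10, 11, 12, 13}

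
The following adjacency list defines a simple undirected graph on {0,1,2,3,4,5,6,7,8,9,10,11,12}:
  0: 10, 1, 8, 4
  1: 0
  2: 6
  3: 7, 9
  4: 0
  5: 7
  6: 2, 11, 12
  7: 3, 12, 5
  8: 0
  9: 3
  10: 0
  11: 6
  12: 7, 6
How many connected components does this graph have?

Component: {0, 1, 4, 8, 10}
Component: {2, 3, 5, 6, 7, 9, 11, 12}

2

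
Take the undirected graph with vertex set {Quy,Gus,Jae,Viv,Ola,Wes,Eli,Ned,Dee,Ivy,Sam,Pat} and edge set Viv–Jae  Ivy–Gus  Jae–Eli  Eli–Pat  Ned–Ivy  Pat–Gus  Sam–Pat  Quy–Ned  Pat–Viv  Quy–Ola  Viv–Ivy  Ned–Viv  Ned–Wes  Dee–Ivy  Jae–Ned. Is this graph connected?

Yes

Starting from Quy and exploring outward reaches every vertex (Quy, Ned, Ola, Viv, Wes, Ivy, Jae, Pat, Gus, Dee, Eli, Sam); the graph is connected.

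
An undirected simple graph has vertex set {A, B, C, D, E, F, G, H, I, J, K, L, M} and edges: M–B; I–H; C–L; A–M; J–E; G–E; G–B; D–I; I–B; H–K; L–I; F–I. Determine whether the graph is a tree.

Yes

The graph has 13 vertices and 12 edges.
It is connected with exactly 12 edges, hence acyclic — it is a tree.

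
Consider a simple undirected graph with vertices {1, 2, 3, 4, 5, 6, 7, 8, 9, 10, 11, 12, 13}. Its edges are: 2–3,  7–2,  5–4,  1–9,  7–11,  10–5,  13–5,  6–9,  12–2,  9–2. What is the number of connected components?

Component: {8}
Component: {4, 5, 10, 13}
Component: {1, 2, 3, 6, 7, 9, 11, 12}

3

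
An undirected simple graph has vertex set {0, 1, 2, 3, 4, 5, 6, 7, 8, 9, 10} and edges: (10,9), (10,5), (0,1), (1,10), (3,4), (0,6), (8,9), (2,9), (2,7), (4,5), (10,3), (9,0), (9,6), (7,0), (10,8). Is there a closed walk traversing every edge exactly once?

No

Degrees: 0:4, 1:2, 2:2, 3:2, 4:2, 5:2, 6:2, 7:2, 8:2, 9:5, 10:5
9, 10 have odd degree; an Eulerian circuit needs every degree to be even, so none exists.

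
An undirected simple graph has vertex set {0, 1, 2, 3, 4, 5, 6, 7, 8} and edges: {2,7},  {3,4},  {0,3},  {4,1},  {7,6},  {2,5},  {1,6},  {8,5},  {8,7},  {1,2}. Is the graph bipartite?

Yes

Color {1, 3, 5, 7} black and {0, 2, 4, 6, 8} white. No edge joins two same-colored vertices, so the graph is bipartite.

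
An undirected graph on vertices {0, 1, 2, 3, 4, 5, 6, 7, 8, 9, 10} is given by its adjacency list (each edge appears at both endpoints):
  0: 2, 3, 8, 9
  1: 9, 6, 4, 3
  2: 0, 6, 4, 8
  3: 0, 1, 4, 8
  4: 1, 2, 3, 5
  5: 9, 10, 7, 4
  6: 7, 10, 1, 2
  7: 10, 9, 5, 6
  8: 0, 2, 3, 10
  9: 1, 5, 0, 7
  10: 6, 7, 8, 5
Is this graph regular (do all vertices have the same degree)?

Degrees: 0:4, 1:4, 2:4, 3:4, 4:4, 5:4, 6:4, 7:4, 8:4, 9:4, 10:4
Every vertex has degree 4, so the graph is 4-regular.

Yes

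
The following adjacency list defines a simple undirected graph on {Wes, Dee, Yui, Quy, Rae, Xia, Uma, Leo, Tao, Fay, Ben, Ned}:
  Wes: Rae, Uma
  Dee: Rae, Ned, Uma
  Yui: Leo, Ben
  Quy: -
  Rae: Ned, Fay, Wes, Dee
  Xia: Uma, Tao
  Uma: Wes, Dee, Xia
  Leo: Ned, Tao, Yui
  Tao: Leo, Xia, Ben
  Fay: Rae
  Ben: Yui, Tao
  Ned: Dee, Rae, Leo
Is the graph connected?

No

Component: {Quy}
Component: {Wes, Dee, Yui, Rae, Xia, Uma, Leo, Tao, Fay, Ben, Ned}
No edge joins these 2 groups, so the graph is disconnected.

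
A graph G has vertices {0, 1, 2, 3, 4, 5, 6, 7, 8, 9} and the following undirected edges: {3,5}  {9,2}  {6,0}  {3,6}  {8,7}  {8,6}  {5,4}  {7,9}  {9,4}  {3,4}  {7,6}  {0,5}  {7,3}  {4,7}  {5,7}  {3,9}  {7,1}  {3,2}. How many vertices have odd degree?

2

Degrees: 0:2, 1:1, 2:2, 3:6, 4:4, 5:4, 6:4, 7:7, 8:2, 9:4
Odd-degree vertices: 1, 7.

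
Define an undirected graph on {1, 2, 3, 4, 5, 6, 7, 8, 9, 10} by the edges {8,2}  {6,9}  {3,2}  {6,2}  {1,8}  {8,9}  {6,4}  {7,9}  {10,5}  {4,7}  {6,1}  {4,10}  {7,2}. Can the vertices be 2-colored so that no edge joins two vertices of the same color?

Partition the vertices as {3, 6, 7, 8, 10} vs {1, 2, 4, 5, 9}. Each listed edge has one endpoint in each part, so the graph is bipartite.

Yes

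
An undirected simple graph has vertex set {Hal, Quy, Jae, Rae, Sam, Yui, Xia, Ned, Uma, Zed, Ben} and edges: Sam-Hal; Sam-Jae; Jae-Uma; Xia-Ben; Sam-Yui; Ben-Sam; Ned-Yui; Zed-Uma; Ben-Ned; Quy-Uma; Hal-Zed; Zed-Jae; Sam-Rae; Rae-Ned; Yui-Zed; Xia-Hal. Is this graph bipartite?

No

Jae-Uma-Zed-Jae is an odd cycle (length 3), and a bipartite graph can contain only even cycles.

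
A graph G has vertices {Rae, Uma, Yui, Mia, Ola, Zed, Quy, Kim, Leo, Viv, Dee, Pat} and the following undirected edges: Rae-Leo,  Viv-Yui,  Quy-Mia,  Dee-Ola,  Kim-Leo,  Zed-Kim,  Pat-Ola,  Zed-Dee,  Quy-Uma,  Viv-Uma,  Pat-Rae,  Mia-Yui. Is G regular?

Yes

Degrees: Rae:2, Uma:2, Yui:2, Mia:2, Ola:2, Zed:2, Quy:2, Kim:2, Leo:2, Viv:2, Dee:2, Pat:2
Every vertex has degree 2, so the graph is 2-regular.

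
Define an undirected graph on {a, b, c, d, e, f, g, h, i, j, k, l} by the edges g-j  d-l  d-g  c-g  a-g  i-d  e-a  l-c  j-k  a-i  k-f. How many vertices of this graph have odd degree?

4

Degrees: a:3, b:0, c:2, d:3, e:1, f:1, g:4, h:0, i:2, j:2, k:2, l:2
Odd-degree vertices: a, d, e, f.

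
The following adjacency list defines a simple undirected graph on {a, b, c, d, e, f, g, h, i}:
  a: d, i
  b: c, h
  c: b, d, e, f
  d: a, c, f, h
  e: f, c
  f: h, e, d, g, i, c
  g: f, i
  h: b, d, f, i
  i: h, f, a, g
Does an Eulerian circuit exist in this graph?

Degrees: a:2, b:2, c:4, d:4, e:2, f:6, g:2, h:4, i:4
Every vertex has even degree and the edges form a single connected piece, so an Eulerian circuit exists.

Yes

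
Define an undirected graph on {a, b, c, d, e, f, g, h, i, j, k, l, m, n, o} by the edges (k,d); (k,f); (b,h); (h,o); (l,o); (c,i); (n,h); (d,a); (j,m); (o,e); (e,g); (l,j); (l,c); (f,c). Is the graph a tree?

|V| = 15, |E| = 14.
It is connected with exactly 14 edges, hence acyclic — it is a tree.

Yes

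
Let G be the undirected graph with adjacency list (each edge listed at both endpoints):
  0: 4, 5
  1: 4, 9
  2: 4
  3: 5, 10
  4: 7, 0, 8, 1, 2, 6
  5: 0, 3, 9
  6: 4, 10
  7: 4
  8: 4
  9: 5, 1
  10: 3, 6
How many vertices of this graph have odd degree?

Degrees: 0:2, 1:2, 2:1, 3:2, 4:6, 5:3, 6:2, 7:1, 8:1, 9:2, 10:2
Odd-degree vertices: 2, 5, 7, 8.

4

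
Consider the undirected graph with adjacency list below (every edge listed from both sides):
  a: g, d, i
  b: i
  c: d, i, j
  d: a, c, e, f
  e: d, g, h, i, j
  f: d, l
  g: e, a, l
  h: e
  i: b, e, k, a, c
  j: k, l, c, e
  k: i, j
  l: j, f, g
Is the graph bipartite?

The cycle g-a-d-f-l-g has length 5, which is odd, so the graph is not bipartite.

No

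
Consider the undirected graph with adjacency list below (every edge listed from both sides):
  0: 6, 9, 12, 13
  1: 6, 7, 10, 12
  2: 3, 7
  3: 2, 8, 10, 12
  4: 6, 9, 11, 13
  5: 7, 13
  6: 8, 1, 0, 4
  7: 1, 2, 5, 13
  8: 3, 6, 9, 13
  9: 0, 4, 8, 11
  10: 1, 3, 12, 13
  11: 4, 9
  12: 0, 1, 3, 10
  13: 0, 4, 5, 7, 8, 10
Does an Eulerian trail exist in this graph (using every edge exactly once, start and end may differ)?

Degrees: 0:4, 1:4, 2:2, 3:4, 4:4, 5:2, 6:4, 7:4, 8:4, 9:4, 10:4, 11:2, 12:4, 13:6
Odd-degree vertices: none (0 total).
The non-isolated vertices are connected and exactly 0 have odd degree, so an Eulerian trail exists.

Yes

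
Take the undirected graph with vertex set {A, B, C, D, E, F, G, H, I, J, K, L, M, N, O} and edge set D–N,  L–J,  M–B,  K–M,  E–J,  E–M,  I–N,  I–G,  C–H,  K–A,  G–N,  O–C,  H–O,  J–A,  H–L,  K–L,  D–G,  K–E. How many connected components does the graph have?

Component: {F}
Component: {D, G, I, N}
Component: {A, B, C, E, H, J, K, L, M, O}

3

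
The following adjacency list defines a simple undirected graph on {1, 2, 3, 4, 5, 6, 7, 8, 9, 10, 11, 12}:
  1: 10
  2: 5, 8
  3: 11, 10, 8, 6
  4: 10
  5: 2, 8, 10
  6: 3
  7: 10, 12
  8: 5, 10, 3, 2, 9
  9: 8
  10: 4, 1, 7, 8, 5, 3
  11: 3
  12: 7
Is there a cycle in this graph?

The graph has 12 vertices, 14 edges, and 1 connected component.
Since 14 > 12 - 1, a cycle must exist; for instance 10-8-3-10.

Yes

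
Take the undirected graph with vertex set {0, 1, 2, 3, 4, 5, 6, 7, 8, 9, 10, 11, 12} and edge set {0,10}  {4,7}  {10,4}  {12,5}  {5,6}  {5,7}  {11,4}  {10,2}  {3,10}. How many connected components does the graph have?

Component: {1}
Component: {8}
Component: {9}
Component: {0, 2, 3, 4, 5, 6, 7, 10, 11, 12}

4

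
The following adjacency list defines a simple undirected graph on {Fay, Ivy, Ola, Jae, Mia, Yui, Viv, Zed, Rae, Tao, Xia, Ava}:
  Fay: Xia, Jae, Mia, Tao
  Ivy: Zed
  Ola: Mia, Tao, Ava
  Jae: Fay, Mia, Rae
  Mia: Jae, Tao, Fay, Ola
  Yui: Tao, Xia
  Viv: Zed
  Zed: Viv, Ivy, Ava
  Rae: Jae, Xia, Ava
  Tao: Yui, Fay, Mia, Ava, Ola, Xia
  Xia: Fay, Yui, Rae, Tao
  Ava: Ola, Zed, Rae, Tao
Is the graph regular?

Degrees: Fay:4, Ivy:1, Ola:3, Jae:3, Mia:4, Yui:2, Viv:1, Zed:3, Rae:3, Tao:6, Xia:4, Ava:4
Degrees are not all equal (e.g. deg(Ivy)=1 but deg(Tao)=6); not regular.

No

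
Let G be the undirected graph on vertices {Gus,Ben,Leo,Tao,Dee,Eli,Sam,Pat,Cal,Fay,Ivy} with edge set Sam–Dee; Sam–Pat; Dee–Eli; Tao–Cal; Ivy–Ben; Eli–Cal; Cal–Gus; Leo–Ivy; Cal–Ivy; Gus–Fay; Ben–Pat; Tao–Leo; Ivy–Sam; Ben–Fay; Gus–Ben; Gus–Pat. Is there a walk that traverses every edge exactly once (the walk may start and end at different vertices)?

Yes

Degrees: Gus:4, Ben:4, Leo:2, Tao:2, Dee:2, Eli:2, Sam:3, Pat:3, Cal:4, Fay:2, Ivy:4
Odd-degree vertices: Sam, Pat (2 total).
The non-isolated vertices are connected and exactly 2 have odd degree, so an Eulerian trail exists (from Sam to Pat).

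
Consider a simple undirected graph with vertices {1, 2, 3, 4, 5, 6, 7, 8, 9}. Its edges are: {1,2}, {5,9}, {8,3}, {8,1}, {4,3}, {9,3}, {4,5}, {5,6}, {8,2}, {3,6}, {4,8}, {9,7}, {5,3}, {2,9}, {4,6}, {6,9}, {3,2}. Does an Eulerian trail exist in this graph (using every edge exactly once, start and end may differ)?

Yes

Degrees: 1:2, 2:4, 3:6, 4:4, 5:4, 6:4, 7:1, 8:4, 9:5
Odd-degree vertices: 7, 9 (2 total).
The non-isolated vertices are connected and exactly 2 have odd degree, so an Eulerian trail exists (from 7 to 9).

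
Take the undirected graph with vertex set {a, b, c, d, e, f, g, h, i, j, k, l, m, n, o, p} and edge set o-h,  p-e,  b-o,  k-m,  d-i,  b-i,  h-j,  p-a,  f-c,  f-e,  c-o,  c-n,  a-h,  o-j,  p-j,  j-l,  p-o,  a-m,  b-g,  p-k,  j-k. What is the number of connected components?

Component: {a, b, c, d, e, f, g, h, i, j, k, l, m, n, o, p}

1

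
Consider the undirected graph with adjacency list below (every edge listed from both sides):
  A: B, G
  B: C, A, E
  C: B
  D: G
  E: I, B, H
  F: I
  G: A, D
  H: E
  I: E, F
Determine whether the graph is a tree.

|V| = 9, |E| = 8.
It is connected with exactly 8 edges, hence acyclic — it is a tree.

Yes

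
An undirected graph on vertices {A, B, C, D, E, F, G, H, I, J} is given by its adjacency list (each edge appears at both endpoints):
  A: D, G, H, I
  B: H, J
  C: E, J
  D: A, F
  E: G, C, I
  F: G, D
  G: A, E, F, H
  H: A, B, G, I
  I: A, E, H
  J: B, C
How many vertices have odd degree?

Degrees: A:4, B:2, C:2, D:2, E:3, F:2, G:4, H:4, I:3, J:2
Odd-degree vertices: E, I.

2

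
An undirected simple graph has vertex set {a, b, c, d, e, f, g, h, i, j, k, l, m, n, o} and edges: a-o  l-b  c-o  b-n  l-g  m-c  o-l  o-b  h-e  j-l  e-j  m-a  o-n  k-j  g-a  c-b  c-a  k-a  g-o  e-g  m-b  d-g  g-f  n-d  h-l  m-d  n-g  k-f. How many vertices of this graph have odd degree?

Degrees: a:5, b:5, c:4, d:3, e:3, f:2, g:7, h:2, i:0, j:3, k:3, l:5, m:4, n:4, o:6
Odd-degree vertices: a, b, d, e, g, j, k, l.

8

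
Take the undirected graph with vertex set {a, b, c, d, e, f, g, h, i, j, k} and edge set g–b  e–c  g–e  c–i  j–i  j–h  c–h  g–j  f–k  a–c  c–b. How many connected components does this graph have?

Component: {d}
Component: {f, k}
Component: {a, b, c, e, g, h, i, j}

3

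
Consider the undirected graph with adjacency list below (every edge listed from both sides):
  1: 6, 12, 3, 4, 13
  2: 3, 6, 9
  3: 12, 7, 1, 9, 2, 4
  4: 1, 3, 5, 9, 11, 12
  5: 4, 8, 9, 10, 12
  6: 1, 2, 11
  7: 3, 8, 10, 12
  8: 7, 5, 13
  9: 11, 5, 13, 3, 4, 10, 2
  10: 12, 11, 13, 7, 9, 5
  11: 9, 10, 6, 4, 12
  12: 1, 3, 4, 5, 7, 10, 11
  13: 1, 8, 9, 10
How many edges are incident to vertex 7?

4

Neighbors of 7: 3, 8, 10, 12.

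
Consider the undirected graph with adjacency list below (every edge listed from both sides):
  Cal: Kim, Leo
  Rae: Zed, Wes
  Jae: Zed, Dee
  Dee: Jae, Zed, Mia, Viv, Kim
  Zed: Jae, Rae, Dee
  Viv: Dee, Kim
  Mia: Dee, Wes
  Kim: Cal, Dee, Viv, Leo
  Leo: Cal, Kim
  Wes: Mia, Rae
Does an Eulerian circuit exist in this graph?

Degrees: Cal:2, Rae:2, Jae:2, Dee:5, Zed:3, Viv:2, Mia:2, Kim:4, Leo:2, Wes:2
Dee, Zed have odd degree; an Eulerian circuit needs every degree to be even, so none exists.

No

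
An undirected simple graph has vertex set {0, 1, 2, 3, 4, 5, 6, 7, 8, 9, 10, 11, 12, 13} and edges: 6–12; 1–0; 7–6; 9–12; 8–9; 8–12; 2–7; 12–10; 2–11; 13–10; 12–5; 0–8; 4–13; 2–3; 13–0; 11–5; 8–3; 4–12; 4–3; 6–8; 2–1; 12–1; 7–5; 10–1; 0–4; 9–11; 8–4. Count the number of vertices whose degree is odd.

10

Degrees: 0:4, 1:4, 2:4, 3:3, 4:5, 5:3, 6:3, 7:3, 8:6, 9:3, 10:3, 11:3, 12:7, 13:3
Odd-degree vertices: 3, 4, 5, 6, 7, 9, 10, 11, 12, 13.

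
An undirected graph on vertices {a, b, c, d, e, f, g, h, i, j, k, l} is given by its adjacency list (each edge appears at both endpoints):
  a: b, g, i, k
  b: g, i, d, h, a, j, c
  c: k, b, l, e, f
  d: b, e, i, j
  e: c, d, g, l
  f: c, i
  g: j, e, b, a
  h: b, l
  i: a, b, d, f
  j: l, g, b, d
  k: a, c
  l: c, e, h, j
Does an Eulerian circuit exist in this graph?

Degrees: a:4, b:7, c:5, d:4, e:4, f:2, g:4, h:2, i:4, j:4, k:2, l:4
Vertices with odd degree: b, c. An Eulerian circuit requires all degrees even.

No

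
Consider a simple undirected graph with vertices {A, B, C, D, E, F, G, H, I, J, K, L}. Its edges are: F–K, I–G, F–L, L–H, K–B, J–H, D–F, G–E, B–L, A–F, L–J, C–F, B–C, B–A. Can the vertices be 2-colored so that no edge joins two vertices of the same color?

No

J-H-L-J is an odd cycle (length 3), and a bipartite graph can contain only even cycles.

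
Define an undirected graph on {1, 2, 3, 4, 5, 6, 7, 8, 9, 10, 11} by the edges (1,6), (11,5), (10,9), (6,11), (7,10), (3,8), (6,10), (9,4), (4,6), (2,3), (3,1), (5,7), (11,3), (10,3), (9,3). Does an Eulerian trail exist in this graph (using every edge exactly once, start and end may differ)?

Degrees: 1:2, 2:1, 3:6, 4:2, 5:2, 6:4, 7:2, 8:1, 9:3, 10:4, 11:3
Odd-degree vertices: 2, 8, 9, 11 (4 total).
An Eulerian trail requires 0 or 2 odd-degree vertices; here there are 4.

No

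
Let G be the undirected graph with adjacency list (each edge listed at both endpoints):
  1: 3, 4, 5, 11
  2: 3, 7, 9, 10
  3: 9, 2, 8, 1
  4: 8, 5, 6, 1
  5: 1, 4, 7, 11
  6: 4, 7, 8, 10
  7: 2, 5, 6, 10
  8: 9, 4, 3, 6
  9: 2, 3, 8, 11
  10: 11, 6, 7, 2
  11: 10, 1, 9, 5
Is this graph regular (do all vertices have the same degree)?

Degrees: 1:4, 2:4, 3:4, 4:4, 5:4, 6:4, 7:4, 8:4, 9:4, 10:4, 11:4
All degrees equal 4; the graph is regular.

Yes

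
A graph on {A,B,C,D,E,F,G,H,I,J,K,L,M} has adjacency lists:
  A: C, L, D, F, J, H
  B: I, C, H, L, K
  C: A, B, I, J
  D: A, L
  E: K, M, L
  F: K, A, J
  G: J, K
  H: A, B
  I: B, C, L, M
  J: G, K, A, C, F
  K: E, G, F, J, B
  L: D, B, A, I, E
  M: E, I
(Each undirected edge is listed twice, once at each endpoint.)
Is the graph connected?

Yes

Starting from A and exploring outward reaches every vertex (A, F, D, L, H, C, J, K, I, B, E, G, M); the graph is connected.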